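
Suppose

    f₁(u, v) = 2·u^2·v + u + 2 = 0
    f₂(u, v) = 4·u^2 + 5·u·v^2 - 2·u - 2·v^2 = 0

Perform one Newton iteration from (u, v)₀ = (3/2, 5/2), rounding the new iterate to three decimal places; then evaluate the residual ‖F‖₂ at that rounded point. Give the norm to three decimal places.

7.768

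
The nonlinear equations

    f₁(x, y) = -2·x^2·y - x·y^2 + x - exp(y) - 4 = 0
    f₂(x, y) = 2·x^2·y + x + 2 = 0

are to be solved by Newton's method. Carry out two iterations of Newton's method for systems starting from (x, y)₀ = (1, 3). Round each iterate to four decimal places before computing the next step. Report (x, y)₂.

(-0.1578, 1.0509)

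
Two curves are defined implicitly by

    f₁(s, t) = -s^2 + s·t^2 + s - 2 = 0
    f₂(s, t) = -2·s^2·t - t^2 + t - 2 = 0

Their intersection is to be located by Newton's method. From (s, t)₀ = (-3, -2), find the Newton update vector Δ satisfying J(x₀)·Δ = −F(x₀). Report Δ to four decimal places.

(-0.0138, 2.1793)

At (-3, -2): F = (-26.0000, 28.0000).
Jacobian J = [[-2·s + t^2 + 1, 2·s·t], [-4·s·t, -2·s^2 - 2·t + 1]].
At the point, J = [[11.0000, 12.0000], [-24.0000, -13.0000]] (det J = 145.0000).
Solving J·Δ = −F gives Δ = (-0.0138, 2.1793).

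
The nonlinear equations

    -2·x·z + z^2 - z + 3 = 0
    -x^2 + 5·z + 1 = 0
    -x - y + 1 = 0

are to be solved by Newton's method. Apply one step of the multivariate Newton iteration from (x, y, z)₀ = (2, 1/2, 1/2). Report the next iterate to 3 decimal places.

(2.083, -1.083, 0.667)

At (2, 1/2, 1/2): F = (0.750, -0.500, -1.500).
Jacobian J = [[-2·z, 0, -2·x + 2·z - 1], [-2·x, 0, 5], [-1, -1, 0]].
At the point, J = [[-1.000, 0.000, -4.000], [-4.000, 0.000, 5.000], [-1.000, -1.000, 0.000]] (det J = -21.000).
Solving J·Δ = −F gives Δ = (0.083, -1.583, 0.167).
Then the next iterate is (x, y, z)₁ = (2.083, -1.083, 0.667).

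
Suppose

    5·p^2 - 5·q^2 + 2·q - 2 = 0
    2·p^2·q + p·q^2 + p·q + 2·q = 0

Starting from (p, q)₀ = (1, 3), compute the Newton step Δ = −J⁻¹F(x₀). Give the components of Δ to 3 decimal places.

At (1, 3): F = (-36.000, 24.000).
Jacobian J = [[10·p, -10·q + 2], [4·p·q + q^2 + q, 2·p^2 + 2·p·q + p + 2]].
At the point, J = [[10.000, -28.000], [24.000, 11.000]] (det J = 782.000).
Solving J·Δ = −F gives Δ = (-0.353, -1.412).

(-0.353, -1.412)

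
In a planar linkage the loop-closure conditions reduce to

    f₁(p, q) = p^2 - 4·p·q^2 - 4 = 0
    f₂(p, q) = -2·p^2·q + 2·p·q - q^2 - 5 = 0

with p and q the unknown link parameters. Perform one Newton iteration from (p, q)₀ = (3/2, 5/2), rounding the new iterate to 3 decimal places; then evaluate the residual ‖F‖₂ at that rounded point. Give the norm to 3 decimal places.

At (3/2, 5/2): F = (-39.250, -15.000).
Jacobian J = [[2·p - 4·q^2, -8·p·q], [-4·p·q + 2·q, -2·p^2 + 2·p - 2·q]].
At the point, J = [[-22.000, -30.000], [-10.000, -6.500]] (det J = -157.000).
Solving J·Δ = −F gives Δ = (-1.241, -0.398).
Then the next iterate is (p, q)₁ = (0.259, 2.102).
Re-evaluating at (0.259, 2.102): F = (-8.51039, -8.61158), so ‖F‖₂ = 12.107.

12.107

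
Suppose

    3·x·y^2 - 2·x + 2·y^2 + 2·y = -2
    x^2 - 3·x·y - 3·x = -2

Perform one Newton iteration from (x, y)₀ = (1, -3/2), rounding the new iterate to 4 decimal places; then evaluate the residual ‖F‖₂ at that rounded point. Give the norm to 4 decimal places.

3.1152

At (1, -3/2): F = (8.2500, 4.5000).
Jacobian J = [[3·y^2 - 2, 6·x·y + 4·y + 2], [2·x - 3·y - 3, -3·x]].
At the point, J = [[4.7500, -13.0000], [3.5000, -3.0000]] (det J = 31.2500).
Solving J·Δ = −F gives Δ = (-1.0800, 0.2400).
Then the next iterate is (x, y)₁ = (-0.0800, -1.2600).
Re-evaluating at (-0.0800, -1.2600): F = (2.434176, 1.9440), so ‖F‖₂ = 3.1152.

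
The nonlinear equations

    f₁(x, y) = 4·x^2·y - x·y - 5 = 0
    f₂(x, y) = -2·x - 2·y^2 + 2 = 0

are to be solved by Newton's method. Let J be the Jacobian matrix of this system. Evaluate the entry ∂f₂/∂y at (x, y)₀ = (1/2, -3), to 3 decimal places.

12.000

∂f₂/∂y = -4·y.
At (1/2, -3) this is 12.000.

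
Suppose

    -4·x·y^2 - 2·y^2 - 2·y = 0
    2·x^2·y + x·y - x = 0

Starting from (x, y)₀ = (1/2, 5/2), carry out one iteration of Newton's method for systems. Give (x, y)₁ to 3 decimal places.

(0.381, 1.271)

At (1/2, 5/2): F = (-30.000, 2.000).
Jacobian J = [[-4·y^2, -8·x·y - 4·y - 2], [4·x·y + y - 1, 2·x^2 + x]].
At the point, J = [[-25.000, -22.000], [6.500, 1.000]] (det J = 118.000).
Solving J·Δ = −F gives Δ = (-0.119, -1.229).
Then the next iterate is (x, y)₁ = (0.381, 1.271).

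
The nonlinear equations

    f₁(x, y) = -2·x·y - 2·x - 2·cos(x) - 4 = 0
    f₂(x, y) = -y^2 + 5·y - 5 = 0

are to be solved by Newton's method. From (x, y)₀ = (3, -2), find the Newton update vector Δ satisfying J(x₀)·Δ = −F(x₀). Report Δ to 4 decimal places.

(3.8062, 2.1111)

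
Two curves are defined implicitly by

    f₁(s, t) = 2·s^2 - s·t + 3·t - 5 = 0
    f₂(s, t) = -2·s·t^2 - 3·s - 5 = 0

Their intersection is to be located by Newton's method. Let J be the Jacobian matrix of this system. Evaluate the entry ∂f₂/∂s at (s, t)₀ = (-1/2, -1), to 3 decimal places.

∂f₂/∂s = -2·t^2 - 3.
At (-1/2, -1) this is -5.000.

-5.000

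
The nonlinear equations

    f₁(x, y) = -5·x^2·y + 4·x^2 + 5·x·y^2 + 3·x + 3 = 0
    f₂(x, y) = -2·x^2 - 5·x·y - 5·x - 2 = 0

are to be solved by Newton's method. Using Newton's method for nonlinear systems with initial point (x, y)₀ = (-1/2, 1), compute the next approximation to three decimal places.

At (-1/2, 1): F = (-1.250, 2.500).
Jacobian J = [[-10·x·y + 8·x + 5·y^2 + 3, -5·x^2 + 10·x·y], [-4·x - 5·y - 5, -5·x]].
At the point, J = [[9.000, -6.250], [-8.000, 2.500]] (det J = -27.500).
Solving J·Δ = −F gives Δ = (0.455, 0.455).
Then the next iterate is (x, y)₁ = (-0.045, 1.455).

(-0.045, 1.455)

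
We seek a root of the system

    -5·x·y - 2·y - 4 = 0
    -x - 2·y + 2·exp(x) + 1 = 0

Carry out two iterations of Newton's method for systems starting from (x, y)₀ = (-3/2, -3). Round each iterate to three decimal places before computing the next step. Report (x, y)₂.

At (-3/2, -3): F = (-20.500, 8.94626).
Jacobian J = [[-5·y, -5·x - 2], [2·exp(x) - 1, -2]].
At the point, J = [[15.000, 5.500], [-0.55374, -2.000]] (det J = -26.95443).
Solving J·Δ = −F gives Δ = (-0.304, 4.557).
Then the next iterate is (x, y)₁ = (-1.804, 1.557).
Round to (-1.804, 1.557) and repeat: F = (6.93014, 0.01928), J = [[-7.785, 7.020], [-0.67072, -2.000]].
Δ = (0.690, -0.222), so (x, y)₂ = (-1.114, 1.335).

(-1.114, 1.335)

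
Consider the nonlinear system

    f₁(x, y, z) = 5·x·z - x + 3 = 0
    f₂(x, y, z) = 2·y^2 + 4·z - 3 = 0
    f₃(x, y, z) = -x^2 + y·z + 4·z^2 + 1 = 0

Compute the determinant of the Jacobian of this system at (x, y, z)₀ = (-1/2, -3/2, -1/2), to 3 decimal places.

J = [[5·z - 1, 0, 5·x], [0, 4·y, 4], [-2·x, z, y + 8·z]].
At the point, J = [[-3.500, 0.000, -2.500], [0.000, -6.000, 4.000], [1.000, -0.500, -5.500]].
det J = -137.500.

-137.500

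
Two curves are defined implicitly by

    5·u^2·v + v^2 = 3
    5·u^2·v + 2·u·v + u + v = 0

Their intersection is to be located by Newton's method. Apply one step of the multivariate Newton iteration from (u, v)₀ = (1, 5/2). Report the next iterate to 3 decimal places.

(0.236, 2.834)

At (1, 5/2): F = (15.750, 21.000).
Jacobian J = [[10·u·v, 5·u^2 + 2·v], [10·u·v + 2·v + 1, 5·u^2 + 2·u + 1]].
At the point, J = [[25.000, 10.000], [31.000, 8.000]] (det J = -110.000).
Solving J·Δ = −F gives Δ = (-0.764, 0.334).
Then the next iterate is (u, v)₁ = (0.236, 2.834).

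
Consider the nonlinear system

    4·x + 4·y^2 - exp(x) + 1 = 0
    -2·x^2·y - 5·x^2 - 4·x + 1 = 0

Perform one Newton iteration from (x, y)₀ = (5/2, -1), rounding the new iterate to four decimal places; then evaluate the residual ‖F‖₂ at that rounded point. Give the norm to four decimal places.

At (5/2, -1): F = (2.817506, -27.7500).
Jacobian J = [[-exp(x) + 4, 8·y], [-4·x·y - 10·x - 4, -2·x^2]].
At the point, J = [[-8.182494, -8.0000], [-19.0000, -12.5000]] (det J = -49.718825).
Solving J·Δ = −F gives Δ = (-5.1735, 5.6437).
Then the next iterate is (x, y)₁ = (-2.6735, 4.6437).
Re-evaluating at (-2.6735, 4.6437): F = (76.492788, -90.426652), so ‖F‖₂ = 118.4404.

118.4404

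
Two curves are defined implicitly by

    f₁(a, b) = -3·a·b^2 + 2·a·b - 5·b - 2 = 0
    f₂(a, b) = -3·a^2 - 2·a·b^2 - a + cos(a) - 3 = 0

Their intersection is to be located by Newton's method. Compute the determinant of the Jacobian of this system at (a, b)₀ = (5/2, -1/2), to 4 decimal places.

119.4885

J = [[-3·b^2 + 2·b, -6·a·b + 2·a - 5], [-6·a - 2·b^2 - sin(a) - 1, -4·a·b]].
At the point, J = [[-1.7500, 7.5000], [-17.098472, 5.0000]].
det J = 119.4885.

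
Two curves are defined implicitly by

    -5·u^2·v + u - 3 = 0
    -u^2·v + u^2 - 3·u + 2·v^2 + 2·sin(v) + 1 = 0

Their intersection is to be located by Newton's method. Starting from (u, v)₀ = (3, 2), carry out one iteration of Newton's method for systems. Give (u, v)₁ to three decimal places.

(2.467, 0.699)

At (3, 2): F = (-90.000, -7.18141).
Jacobian J = [[-10·u·v + 1, -5·u^2], [-2·u·v + 2·u - 3, -u^2 + 4·v + 2·cos(v)]].
At the point, J = [[-59.000, -45.000], [-9.000, -1.83229]] (det J = -296.89467).
Solving J·Δ = −F gives Δ = (-0.533, -1.301).
Then the next iterate is (u, v)₁ = (2.467, 0.699).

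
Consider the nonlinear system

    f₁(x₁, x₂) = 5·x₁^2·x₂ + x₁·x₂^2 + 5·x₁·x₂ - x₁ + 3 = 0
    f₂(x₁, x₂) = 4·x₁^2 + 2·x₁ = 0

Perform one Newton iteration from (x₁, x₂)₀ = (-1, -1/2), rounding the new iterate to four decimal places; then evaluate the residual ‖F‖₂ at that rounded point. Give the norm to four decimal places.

6.5530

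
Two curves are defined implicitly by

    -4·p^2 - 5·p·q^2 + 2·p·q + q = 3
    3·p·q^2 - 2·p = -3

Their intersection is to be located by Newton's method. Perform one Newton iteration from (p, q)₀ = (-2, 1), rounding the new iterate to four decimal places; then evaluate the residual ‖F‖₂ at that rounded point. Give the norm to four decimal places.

2.9258

At (-2, 1): F = (-12.0000, 1.0000).
Jacobian J = [[-8·p - 5·q^2 + 2·q, -10·p·q + 2·p + 1], [3·q^2 - 2, 6·p·q]].
At the point, J = [[13.0000, 17.0000], [1.0000, -12.0000]] (det J = -173.0000).
Solving J·Δ = −F gives Δ = (0.7341, 0.1445).
Then the next iterate is (p, q)₁ = (-1.2659, 1.1445).
Re-evaluating at (-1.2659, 1.1445): F = (-2.872269, 0.557268), so ‖F‖₂ = 2.9258.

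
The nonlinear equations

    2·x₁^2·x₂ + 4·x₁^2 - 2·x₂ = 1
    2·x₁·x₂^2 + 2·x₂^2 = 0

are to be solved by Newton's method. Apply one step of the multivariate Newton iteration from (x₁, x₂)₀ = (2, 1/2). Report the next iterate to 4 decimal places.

(1.1538, 0.3205)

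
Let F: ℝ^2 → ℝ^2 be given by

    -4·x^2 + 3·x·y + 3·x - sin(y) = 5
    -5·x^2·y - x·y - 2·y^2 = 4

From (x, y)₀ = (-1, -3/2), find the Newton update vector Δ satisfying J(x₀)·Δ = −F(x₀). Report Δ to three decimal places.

At (-1, -3/2): F = (-6.50251, -2.500).
Jacobian J = [[-8·x + 3·y + 3, 3·x - cos(y)], [-10·x·y - y, -5·x^2 - x - 4·y]].
At the point, J = [[6.500, -3.07074], [-13.500, 2.000]] (det J = -28.45495).
Solving J·Δ = −F gives Δ = (-0.727, -3.656).

(-0.727, -3.656)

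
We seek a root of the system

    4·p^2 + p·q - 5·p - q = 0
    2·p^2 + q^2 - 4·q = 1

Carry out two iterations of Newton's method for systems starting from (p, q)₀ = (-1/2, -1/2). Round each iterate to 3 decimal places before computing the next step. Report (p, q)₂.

(0.035, -0.243)

At (-1/2, -1/2): F = (4.250, 1.750).
Jacobian J = [[8·p + q - 5, p - 1], [4·p, 2·q - 4]].
At the point, J = [[-9.500, -1.500], [-2.000, -5.000]] (det J = 44.500).
Solving J·Δ = −F gives Δ = (0.419, 0.183).
Then the next iterate is (p, q)₁ = (-0.081, -0.317).
Round to (-0.081, -0.317) and repeat: F = (0.77392, 0.38161), J = [[-5.965, -1.081], [-0.324, -4.634]].
Δ = (0.116, 0.074), so (p, q)₂ = (0.035, -0.243).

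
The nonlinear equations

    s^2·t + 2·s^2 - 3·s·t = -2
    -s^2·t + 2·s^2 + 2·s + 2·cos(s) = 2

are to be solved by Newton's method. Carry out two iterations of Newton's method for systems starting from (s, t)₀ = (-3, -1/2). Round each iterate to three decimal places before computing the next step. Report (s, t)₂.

(-1.317, -0.792)

At (-3, -1/2): F = (11.000, 12.52002).
Jacobian J = [[2·s·t + 4·s - 3·t, s^2 - 3·s], [-2·s·t + 4·s - 2·sin(s) + 2, -s^2]].
At the point, J = [[-7.500, 18.000], [-12.71776, -9.000]] (det J = 296.41968).
Solving J·Δ = −F gives Δ = (1.094, -0.155).
Then the next iterate is (s, t)₁ = (-1.906, -0.655).
Round to (-1.906, -0.655) and repeat: F = (3.14087, 3.17526), J = [[-3.16214, 9.35084], [-6.23217, -3.63284]].
Δ = (0.589, -0.137), so (s, t)₂ = (-1.317, -0.792).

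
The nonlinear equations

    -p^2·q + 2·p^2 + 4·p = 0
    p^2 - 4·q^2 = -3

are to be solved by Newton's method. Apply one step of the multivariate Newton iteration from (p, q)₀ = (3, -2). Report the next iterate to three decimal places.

(1.542, -1.203)

At (3, -2): F = (48.000, -4.000).
Jacobian J = [[-2·p·q + 4·p + 4, -p^2], [2·p, -8·q]].
At the point, J = [[28.000, -9.000], [6.000, 16.000]] (det J = 502.000).
Solving J·Δ = −F gives Δ = (-1.458, 0.797).
Then the next iterate is (p, q)₁ = (1.542, -1.203).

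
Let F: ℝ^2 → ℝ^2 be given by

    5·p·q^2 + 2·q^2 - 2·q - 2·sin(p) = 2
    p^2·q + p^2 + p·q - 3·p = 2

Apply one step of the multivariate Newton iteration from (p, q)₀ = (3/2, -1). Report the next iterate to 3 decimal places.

(-0.626, -1.135)

At (3/2, -1): F = (7.50501, -8.000).
Jacobian J = [[5·q^2 - 2·cos(p), 10·p·q + 4·q - 2], [2·p·q + 2·p + q - 3, p^2 + p]].
At the point, J = [[4.85853, -21.000], [-4.000, 3.750]] (det J = -65.78053).
Solving J·Δ = −F gives Δ = (-2.126, -0.135).
Then the next iterate is (p, q)₁ = (-0.626, -1.135).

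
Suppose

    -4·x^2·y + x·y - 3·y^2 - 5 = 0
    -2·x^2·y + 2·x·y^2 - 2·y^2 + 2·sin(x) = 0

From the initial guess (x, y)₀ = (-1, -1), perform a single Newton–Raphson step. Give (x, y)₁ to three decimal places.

At (-1, -1): F = (-3.000, -3.68294).
Jacobian J = [[-8·x·y + y, -4·x^2 + x - 6·y], [-4·x·y + 2·y^2 + 2·cos(x), -2·x^2 + 4·x·y - 4·y]].
At the point, J = [[-9.000, 1.000], [-0.91940, 6.000]] (det J = -53.08060).
Solving J·Δ = −F gives Δ = (-0.270, 0.572).
Then the next iterate is (x, y)₁ = (-1.270, -0.428).

(-1.270, -0.428)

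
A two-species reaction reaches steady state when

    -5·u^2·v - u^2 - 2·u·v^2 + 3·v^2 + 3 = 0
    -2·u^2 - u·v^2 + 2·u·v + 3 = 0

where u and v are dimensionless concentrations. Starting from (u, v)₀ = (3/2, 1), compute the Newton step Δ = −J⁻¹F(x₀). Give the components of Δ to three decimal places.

At (3/2, 1): F = (-10.500, 0.000).
Jacobian J = [[-10·u·v - 2·u - 2·v^2, -5·u^2 - 4·u·v + 6·v], [-4·u - v^2 + 2·v, -2·u·v + 2·u]].
At the point, J = [[-20.000, -11.250], [-5.000, 0.000]] (det J = -56.250).
Solving J·Δ = −F gives Δ = (0.000, -0.933).

(0.000, -0.933)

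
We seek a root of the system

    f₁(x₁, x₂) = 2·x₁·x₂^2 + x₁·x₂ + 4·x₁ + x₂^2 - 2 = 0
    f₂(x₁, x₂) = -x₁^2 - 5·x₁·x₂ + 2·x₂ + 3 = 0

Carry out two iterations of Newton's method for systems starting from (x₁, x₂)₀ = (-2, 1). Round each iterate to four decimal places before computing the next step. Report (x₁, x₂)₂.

At (-2, 1): F = (-15.0000, 11.0000).
Jacobian J = [[2·x₂^2 + x₂ + 4, 4·x₁·x₂ + x₁ + 2·x₂], [-2·x₁ - 5·x₂, -5·x₁ + 2]].
At the point, J = [[7.0000, -8.0000], [-1.0000, 12.0000]] (det J = 76.0000).
Solving J·Δ = −F gives Δ = (1.2105, -0.8158).
Then the next iterate is (x₁, x₂)₁ = (-0.7895, 0.1842).
Round to (-0.7895, 0.1842) and repeat: F = (-5.323071, 3.472219), J = [[4.252059, -1.002804], [0.6580, 5.9475]].
Δ = (1.0859, -0.7039), so (x₁, x₂)₂ = (0.2964, -0.5197).

(0.2964, -0.5197)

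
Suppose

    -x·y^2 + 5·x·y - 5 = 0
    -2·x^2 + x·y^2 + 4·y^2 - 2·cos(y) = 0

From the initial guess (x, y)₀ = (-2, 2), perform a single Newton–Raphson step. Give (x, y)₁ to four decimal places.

(-0.0069, -0.5207)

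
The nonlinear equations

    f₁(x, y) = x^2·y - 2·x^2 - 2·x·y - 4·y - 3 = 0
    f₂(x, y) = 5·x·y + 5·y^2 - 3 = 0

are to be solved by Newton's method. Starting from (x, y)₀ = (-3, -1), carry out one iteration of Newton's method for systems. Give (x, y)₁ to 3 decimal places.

(-1.622, -0.596)

At (-3, -1): F = (-32.000, 17.000).
Jacobian J = [[2·x·y - 4·x - 2·y, x^2 - 2·x - 4], [5·y, 5·x + 10·y]].
At the point, J = [[20.000, 11.000], [-5.000, -25.000]] (det J = -445.000).
Solving J·Δ = −F gives Δ = (1.378, 0.404).
Then the next iterate is (x, y)₁ = (-1.622, -0.596).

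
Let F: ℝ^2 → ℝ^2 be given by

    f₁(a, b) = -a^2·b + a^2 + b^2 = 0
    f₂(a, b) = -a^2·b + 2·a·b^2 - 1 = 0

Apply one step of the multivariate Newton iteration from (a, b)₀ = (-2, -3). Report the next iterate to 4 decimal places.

(-1.0385, -2.0385)

At (-2, -3): F = (25.0000, -25.0000).
Jacobian J = [[-2·a·b + 2·a, -a^2 + 2·b], [-2·a·b + 2·b^2, -a^2 + 4·a·b]].
At the point, J = [[-16.0000, -10.0000], [6.0000, 20.0000]] (det J = -260.0000).
Solving J·Δ = −F gives Δ = (0.9615, 0.9615).
Then the next iterate is (a, b)₁ = (-1.0385, -2.0385).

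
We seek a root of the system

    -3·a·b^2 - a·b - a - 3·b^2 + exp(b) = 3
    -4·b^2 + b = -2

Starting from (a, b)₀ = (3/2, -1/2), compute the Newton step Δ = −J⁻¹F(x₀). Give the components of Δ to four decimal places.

(-4.5433, -0.1000)

At (3/2, -1/2): F = (-5.018469, 0.5000).
Jacobian J = [[-3·b^2 - b - 1, -6·a·b - a - 6·b + exp(b)], [0, -8·b + 1]].
At the point, J = [[-1.2500, 6.606531], [0.0000, 5.0000]] (det J = -6.2500).
Solving J·Δ = −F gives Δ = (-4.5433, -0.1000).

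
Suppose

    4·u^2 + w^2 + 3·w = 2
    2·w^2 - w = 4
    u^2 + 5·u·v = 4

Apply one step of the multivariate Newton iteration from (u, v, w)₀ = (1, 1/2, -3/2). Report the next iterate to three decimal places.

At (1, 1/2, -3/2): F = (-0.250, 2.000, -0.500).
Jacobian J = [[8·u, 0, 2·w + 3], [0, 0, 4·w - 1], [2·u + 5·v, 5·u, 0]].
At the point, J = [[8.000, 0.000, 0.000], [0.000, 0.000, -7.000], [4.500, 5.000, 0.000]] (det J = 280.000).
Solving J·Δ = −F gives Δ = (0.031, 0.072, 0.286).
Then the next iterate is (u, v, w)₁ = (1.031, 0.572, -1.214).

(1.031, 0.572, -1.214)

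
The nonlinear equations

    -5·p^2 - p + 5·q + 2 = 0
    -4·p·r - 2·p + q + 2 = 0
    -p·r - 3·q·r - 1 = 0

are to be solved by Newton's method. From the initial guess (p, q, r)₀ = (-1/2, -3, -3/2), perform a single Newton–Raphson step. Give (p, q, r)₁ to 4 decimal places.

(-0.5975, -0.1720, -1.2189)

At (-1/2, -3, -3/2): F = (-13.7500, -3.0000, -15.2500).
Jacobian J = [[-10·p - 1, 5, 0], [-4·r - 2, 1, -4·p], [-r, -3·r, -p - 3·q]].
At the point, J = [[4.0000, 5.0000, 0.0000], [4.0000, 1.0000, 2.0000], [1.5000, 4.5000, 9.5000]] (det J = -173.0000).
Solving J·Δ = −F gives Δ = (-0.0975, 2.8280, 0.2811).
Then the next iterate is (p, q, r)₁ = (-0.5975, -0.1720, -1.2189).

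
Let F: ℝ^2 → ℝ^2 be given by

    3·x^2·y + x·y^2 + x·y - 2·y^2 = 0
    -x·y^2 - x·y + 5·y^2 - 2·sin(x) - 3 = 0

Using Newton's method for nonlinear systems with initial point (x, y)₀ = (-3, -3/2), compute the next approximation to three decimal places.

At (-3, -3/2): F = (-47.250, 10.78224).
Jacobian J = [[6·x·y + y^2 + y, 3·x^2 + 2·x·y + x - 4·y], [-y^2 - y - 2·cos(x), -2·x·y - x + 10·y]].
At the point, J = [[27.750, 39.000], [1.22998, -21.000]] (det J = -630.71941).
Solving J·Δ = −F gives Δ = (0.906, 0.567).
Then the next iterate is (x, y)₁ = (-2.094, -0.933).

(-2.094, -0.933)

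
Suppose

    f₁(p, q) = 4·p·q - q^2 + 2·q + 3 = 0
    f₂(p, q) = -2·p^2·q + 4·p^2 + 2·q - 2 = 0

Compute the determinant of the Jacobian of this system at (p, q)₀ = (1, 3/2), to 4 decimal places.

-6.0000

J = [[4·q, 4·p - 2·q + 2], [-4·p·q + 8·p, -2·p^2 + 2]].
At the point, J = [[6.0000, 3.0000], [2.0000, 0.0000]].
det J = -6.0000.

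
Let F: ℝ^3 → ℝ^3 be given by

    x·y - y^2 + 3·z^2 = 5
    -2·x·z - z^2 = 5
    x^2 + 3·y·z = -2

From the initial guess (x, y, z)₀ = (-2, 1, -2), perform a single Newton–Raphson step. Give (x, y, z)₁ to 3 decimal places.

At (-2, 1, -2): F = (4.000, -17.000, 0.000).
Jacobian J = [[y, x - 2·y, 6·z], [-2·z, 0, -2·x - 2·z], [2·x, 3·z, 3·y]].
At the point, J = [[1.000, -4.000, -12.000], [4.000, 0.000, 8.000], [-4.000, -6.000, 3.000]] (det J = 512.000).
Solving J·Δ = −F gives Δ = (2.414, -1.150, 0.918).
Then the next iterate is (x, y, z)₁ = (0.414, -0.150, -1.082).

(0.414, -0.150, -1.082)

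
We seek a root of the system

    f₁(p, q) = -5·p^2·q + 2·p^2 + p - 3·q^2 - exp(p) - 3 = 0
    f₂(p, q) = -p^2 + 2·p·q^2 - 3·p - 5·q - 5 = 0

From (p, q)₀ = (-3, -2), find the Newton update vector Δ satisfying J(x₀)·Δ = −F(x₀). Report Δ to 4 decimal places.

At (-3, -2): F = (89.950213, -19.0000).
Jacobian J = [[-10·p·q + 4·p - exp(p) + 1, -5·p^2 - 6·q], [-2·p + 2·q^2 - 3, 4·p·q - 5]].
At the point, J = [[-71.049787, -33.0000], [11.0000, 19.0000]] (det J = -986.945954).
Solving J·Δ = −F gives Δ = (1.0964, 0.3653).

(1.0964, 0.3653)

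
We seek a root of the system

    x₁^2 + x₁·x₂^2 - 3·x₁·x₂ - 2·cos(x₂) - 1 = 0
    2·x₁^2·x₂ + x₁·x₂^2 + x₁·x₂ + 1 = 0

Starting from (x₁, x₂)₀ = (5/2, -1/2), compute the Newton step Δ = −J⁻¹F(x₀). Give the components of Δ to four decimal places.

(-1.2663, -0.0619)

At (5/2, -1/2): F = (7.869835, -5.8750).
Jacobian J = [[2·x₁ + x₂^2 - 3·x₂, 2·x₁·x₂ - 3·x₁ + 2·sin(x₂)], [4·x₁·x₂ + x₂^2 + x₂, 2·x₁^2 + 2·x₁·x₂ + x₁]].
At the point, J = [[6.7500, -10.958851], [-5.2500, 12.5000]] (det J = 26.841032).
Solving J·Δ = −F gives Δ = (-1.2663, -0.0619).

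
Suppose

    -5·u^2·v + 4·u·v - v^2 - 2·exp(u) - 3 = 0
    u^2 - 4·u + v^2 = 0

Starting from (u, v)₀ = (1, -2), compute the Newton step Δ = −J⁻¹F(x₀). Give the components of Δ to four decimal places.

(1.9130, -0.7065)

At (1, -2): F = (-10.436564, 1.0000).
Jacobian J = [[-10·u·v + 4·v - 2·exp(u), -5·u^2 + 4·u - 2·v], [2·u - 4, 2·v]].
At the point, J = [[6.563436, 3.0000], [-2.0000, -4.0000]] (det J = -20.253745).
Solving J·Δ = −F gives Δ = (1.9130, -0.7065).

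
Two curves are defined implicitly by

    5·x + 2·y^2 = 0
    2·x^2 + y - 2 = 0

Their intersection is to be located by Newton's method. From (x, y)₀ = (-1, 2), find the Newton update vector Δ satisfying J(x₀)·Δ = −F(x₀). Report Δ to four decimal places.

(0.3514, -0.5946)

At (-1, 2): F = (3.0000, 2.0000).
Jacobian J = [[5, 4·y], [4·x, 1]].
At the point, J = [[5.0000, 8.0000], [-4.0000, 1.0000]] (det J = 37.0000).
Solving J·Δ = −F gives Δ = (0.3514, -0.5946).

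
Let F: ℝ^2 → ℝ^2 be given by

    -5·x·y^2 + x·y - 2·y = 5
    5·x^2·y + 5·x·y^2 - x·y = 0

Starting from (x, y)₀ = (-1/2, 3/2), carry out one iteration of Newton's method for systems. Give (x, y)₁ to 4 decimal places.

At (-1/2, 3/2): F = (-3.1250, -3.0000).
Jacobian J = [[-5·y^2 + y, -10·x·y + x - 2], [10·x·y + 5·y^2 - y, 5·x^2 + 10·x·y - x]].
At the point, J = [[-9.7500, 5.0000], [2.2500, -5.7500]] (det J = 44.8125).
Solving J·Δ = −F gives Δ = (-0.7357, -0.8096).
Then the next iterate is (x, y)₁ = (-1.2357, 0.6904).

(-1.2357, 0.6904)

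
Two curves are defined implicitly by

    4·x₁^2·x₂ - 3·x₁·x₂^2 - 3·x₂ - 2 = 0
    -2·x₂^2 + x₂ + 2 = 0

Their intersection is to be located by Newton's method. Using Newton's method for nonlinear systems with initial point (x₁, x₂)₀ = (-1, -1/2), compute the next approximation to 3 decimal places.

(-0.667, -0.833)

At (-1, -1/2): F = (-1.750, 1.000).
Jacobian J = [[8·x₁·x₂ - 3·x₂^2, 4·x₁^2 - 6·x₁·x₂ - 3], [0, -4·x₂ + 1]].
At the point, J = [[3.250, -2.000], [0.000, 3.000]] (det J = 9.750).
Solving J·Δ = −F gives Δ = (0.333, -0.333).
Then the next iterate is (x₁, x₂)₁ = (-0.667, -0.833).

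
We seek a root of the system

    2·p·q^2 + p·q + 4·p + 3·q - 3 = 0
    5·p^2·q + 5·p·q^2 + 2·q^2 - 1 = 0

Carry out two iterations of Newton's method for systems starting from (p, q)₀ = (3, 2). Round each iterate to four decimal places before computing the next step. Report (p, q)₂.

(-0.1693, 0.5641)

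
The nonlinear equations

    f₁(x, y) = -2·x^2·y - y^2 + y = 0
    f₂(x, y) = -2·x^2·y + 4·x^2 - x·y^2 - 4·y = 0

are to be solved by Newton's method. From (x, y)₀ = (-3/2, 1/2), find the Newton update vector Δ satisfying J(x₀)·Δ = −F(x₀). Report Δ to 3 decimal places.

(0.592, -0.050)

At (-3/2, 1/2): F = (-2.000, 5.125).
Jacobian J = [[-4·x·y, -2·x^2 - 2·y + 1], [-4·x·y + 8·x - y^2, -2·x^2 - 2·x·y - 4]].
At the point, J = [[3.000, -4.500], [-9.250, -7.000]] (det J = -62.625).
Solving J·Δ = −F gives Δ = (0.592, -0.050).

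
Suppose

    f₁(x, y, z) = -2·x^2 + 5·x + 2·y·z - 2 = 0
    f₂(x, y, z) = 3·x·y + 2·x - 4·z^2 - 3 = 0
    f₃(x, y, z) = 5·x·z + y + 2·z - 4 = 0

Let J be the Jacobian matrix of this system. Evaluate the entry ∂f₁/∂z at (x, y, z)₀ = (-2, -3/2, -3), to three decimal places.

-3.000

∂f₁/∂z = 2·y.
At (-2, -3/2, -3) this is -3.000.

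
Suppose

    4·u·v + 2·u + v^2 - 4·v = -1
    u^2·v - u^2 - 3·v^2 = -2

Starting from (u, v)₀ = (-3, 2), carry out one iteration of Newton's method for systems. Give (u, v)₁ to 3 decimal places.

(-2.147, -0.039)

At (-3, 2): F = (-33.000, -1.000).
Jacobian J = [[4·v + 2, 4·u + 2·v - 4], [2·u·v - 2·u, u^2 - 6·v]].
At the point, J = [[10.000, -12.000], [-6.000, -3.000]] (det J = -102.000).
Solving J·Δ = −F gives Δ = (0.853, -2.039).
Then the next iterate is (u, v)₁ = (-2.147, -0.039).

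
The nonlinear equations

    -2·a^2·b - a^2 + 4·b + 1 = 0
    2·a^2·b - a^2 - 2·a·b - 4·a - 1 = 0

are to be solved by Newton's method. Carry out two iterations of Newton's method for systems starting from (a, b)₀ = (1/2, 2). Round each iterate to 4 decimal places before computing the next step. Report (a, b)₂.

At (1/2, 2): F = (7.7500, -4.2500).
Jacobian J = [[-4·a·b - 2·a, -2·a^2 + 4], [4·a·b - 2·a - 2·b - 4, 2·a^2 - 2·a]].
At the point, J = [[-5.0000, 3.5000], [-5.0000, -0.5000]] (det J = 20.0000).
Solving J·Δ = −F gives Δ = (-0.5500, -3.0000).
Then the next iterate is (a, b)₁ = (-0.0500, -1.0000).
Round to (-0.0500, -1.0000) and repeat: F = (-2.9975, -0.9075), J = [[-0.1000, 3.9950], [-1.7000, 0.1050]].
Δ = (-0.4882, 0.7381), so (a, b)₂ = (-0.5382, -0.2619).

(-0.5382, -0.2619)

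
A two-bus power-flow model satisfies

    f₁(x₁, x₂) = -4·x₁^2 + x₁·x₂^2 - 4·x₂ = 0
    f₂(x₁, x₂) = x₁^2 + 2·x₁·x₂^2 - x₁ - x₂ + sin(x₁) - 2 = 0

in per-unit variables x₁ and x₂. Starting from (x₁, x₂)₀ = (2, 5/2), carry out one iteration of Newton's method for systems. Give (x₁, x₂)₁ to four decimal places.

(0.5605, 2.4108)

At (2, 5/2): F = (-13.5000, 23.409297).
Jacobian J = [[-8·x₁ + x₂^2, 2·x₁·x₂ - 4], [2·x₁ + 2·x₂^2 + cos(x₁) - 1, 4·x₁·x₂ - 1]].
At the point, J = [[-9.7500, 6.0000], [15.083853, 19.0000]] (det J = -275.753119).
Solving J·Δ = −F gives Δ = (-1.4395, -0.0892).
Then the next iterate is (x₁, x₂)₁ = (0.5605, 2.4108).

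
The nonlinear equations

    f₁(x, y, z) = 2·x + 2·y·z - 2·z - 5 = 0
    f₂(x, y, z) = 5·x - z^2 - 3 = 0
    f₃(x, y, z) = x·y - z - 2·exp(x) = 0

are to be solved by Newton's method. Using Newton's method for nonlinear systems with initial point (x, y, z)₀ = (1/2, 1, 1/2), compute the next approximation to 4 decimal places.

(0.4340, 5.1320, -0.5799)

At (1/2, 1, 1/2): F = (-4.0000, -0.7500, -3.297443).
Jacobian J = [[2, 2·z, 2·y - 2], [5, 0, -2·z], [y - 2·exp(x), x, -1]].
At the point, J = [[2.0000, 1.0000, 0.0000], [5.0000, 0.0000, -1.0000], [-2.297443, 0.5000, -1.0000]] (det J = 8.297443).
Solving J·Δ = −F gives Δ = (-0.0660, 4.1320, -1.0799).
Then the next iterate is (x, y, z)₁ = (0.4340, 5.1320, -0.5799).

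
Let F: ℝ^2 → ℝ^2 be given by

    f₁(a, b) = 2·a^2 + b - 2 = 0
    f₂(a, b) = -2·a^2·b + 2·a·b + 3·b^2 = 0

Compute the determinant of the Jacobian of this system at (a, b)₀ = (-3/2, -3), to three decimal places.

177.000

J = [[4·a, 1], [-4·a·b + 2·b, -2·a^2 + 2·a + 6·b]].
At the point, J = [[-6.000, 1.000], [-24.000, -25.500]].
det J = 177.000.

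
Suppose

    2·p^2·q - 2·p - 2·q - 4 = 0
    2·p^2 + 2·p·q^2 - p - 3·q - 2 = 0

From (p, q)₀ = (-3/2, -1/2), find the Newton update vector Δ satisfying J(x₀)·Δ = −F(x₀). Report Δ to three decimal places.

At (-3/2, -1/2): F = (-2.250, 4.750).
Jacobian J = [[4·p·q - 2, 2·p^2 - 2], [4·p + 2·q^2 - 1, 4·p·q - 3]].
At the point, J = [[1.000, 2.500], [-6.500, 0.000]] (det J = 16.250).
Solving J·Δ = −F gives Δ = (0.731, 0.608).

(0.731, 0.608)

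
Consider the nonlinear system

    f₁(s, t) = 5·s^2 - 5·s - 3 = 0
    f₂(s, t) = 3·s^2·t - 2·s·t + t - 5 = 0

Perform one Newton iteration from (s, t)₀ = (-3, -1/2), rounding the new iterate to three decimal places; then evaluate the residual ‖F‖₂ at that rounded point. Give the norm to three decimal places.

15.540

At (-3, -1/2): F = (57.000, -22.000).
Jacobian J = [[10·s - 5, 0], [6·s·t - 2·t, 3·s^2 - 2·s + 1]].
At the point, J = [[-35.000, 0.000], [10.000, 34.000]] (det J = -1190.000).
Solving J·Δ = −F gives Δ = (1.629, 0.168).
Then the next iterate is (s, t)₁ = (-1.371, -0.332).
Re-evaluating at (-1.371, -0.332): F = (13.25320, -8.11447), so ‖F‖₂ = 15.540.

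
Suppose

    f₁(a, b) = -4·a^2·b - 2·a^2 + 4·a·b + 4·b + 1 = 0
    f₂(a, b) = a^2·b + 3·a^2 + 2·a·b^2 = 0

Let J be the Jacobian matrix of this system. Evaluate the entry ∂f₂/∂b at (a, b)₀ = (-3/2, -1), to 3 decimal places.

8.250

∂f₂/∂b = a^2 + 4·a·b.
At (-3/2, -1) this is 8.250.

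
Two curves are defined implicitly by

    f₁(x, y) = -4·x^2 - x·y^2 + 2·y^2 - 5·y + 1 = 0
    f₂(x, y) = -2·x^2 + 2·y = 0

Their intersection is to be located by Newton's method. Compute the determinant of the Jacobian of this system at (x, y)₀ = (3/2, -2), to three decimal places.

-74.000

J = [[-8·x - y^2, -2·x·y + 4·y - 5], [-4·x, 2]].
At the point, J = [[-16.000, -7.000], [-6.000, 2.000]].
det J = -74.000.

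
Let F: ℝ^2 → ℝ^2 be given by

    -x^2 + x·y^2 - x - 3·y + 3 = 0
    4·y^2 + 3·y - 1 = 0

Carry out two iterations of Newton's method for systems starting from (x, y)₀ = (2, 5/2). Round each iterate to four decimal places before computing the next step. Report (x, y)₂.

(3.4821, 0.5074)

At (2, 5/2): F = (2.0000, 31.5000).
Jacobian J = [[-2·x + y^2 - 1, 2·x·y - 3], [0, 8·y + 3]].
At the point, J = [[1.2500, 7.0000], [0.0000, 23.0000]] (det J = 28.7500).
Solving J·Δ = −F gives Δ = (6.0696, -1.3696).
Then the next iterate is (x, y)₁ = (8.0696, 1.1304).
Round to (8.0696, 1.1304) and repeat: F = (-63.267876, 7.502417), J = [[-15.861396, 15.243752], [0.0000, 12.0432]].
Δ = (-4.5875, -0.6230), so (x, y)₂ = (3.4821, 0.5074).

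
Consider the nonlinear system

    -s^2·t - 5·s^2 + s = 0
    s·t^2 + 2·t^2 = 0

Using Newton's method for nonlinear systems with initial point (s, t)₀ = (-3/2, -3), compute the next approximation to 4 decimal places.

At (-3/2, -3): F = (-6.0000, 4.5000).
Jacobian J = [[-2·s·t - 10·s + 1, -s^2], [t^2, 2·s·t + 4·t]].
At the point, J = [[7.0000, -2.2500], [9.0000, -3.0000]] (det J = -0.7500).
Solving J·Δ = −F gives Δ = (37.5000, 114.0000).
Then the next iterate is (s, t)₁ = (36.0000, 111.0000).

(36.0000, 111.0000)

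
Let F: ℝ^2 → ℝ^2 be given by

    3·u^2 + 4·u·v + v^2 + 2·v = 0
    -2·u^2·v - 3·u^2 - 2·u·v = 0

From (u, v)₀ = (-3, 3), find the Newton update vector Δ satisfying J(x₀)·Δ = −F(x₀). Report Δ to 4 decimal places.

At (-3, 3): F = (6.0000, -63.0000).
Jacobian J = [[6·u + 4·v, 4·u + 2·v + 2], [-4·u·v - 6·u - 2·v, -2·u^2 - 2·u]].
At the point, J = [[-6.0000, -4.0000], [48.0000, -12.0000]] (det J = 264.0000).
Solving J·Δ = −F gives Δ = (1.2273, -0.3409).

(1.2273, -0.3409)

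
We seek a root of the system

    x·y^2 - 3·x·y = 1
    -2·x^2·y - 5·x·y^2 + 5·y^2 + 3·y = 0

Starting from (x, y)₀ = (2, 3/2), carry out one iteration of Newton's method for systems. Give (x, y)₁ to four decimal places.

(-0.4444, 3.4042)

At (2, 3/2): F = (-5.5000, -18.7500).
Jacobian J = [[y^2 - 3·y, 2·x·y - 3·x], [-4·x·y - 5·y^2, -2·x^2 - 10·x·y + 10·y + 3]].
At the point, J = [[-2.2500, 0.0000], [-23.2500, -20.0000]] (det J = 45.0000).
Solving J·Δ = −F gives Δ = (-2.4444, 1.9042).
Then the next iterate is (x, y)₁ = (-0.4444, 3.4042).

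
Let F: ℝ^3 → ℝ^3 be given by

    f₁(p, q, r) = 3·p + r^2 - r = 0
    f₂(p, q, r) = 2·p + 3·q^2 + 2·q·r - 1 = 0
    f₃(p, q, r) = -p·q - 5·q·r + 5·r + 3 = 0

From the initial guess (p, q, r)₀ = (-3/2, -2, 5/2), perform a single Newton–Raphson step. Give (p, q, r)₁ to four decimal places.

(1.1091, -0.5292, 0.7307)

At (-3/2, -2, 5/2): F = (-0.7500, -2.0000, 37.5000).
Jacobian J = [[3, 0, 2·r - 1], [2, 6·q + 2·r, 2·q], [-q, -p - 5·r, -5·q + 5]].
At the point, J = [[3.0000, 0.0000, 4.0000], [2.0000, -7.0000, -4.0000], [2.0000, -11.0000, 15.0000]] (det J = -479.0000).
Solving J·Δ = −F gives Δ = (2.6091, 1.4708, -1.7693).
Then the next iterate is (p, q, r)₁ = (1.1091, -0.5292, 0.7307).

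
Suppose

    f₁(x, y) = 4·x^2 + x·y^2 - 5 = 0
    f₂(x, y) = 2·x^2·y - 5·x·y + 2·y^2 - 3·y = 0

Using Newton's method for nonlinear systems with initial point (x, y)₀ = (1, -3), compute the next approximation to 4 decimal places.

(1.2500, -0.9583)

At (1, -3): F = (8.0000, 36.0000).
Jacobian J = [[8·x + y^2, 2·x·y], [4·x·y - 5·y, 2·x^2 - 5·x + 4·y - 3]].
At the point, J = [[17.0000, -6.0000], [3.0000, -18.0000]] (det J = -288.0000).
Solving J·Δ = −F gives Δ = (0.2500, 2.0417).
Then the next iterate is (x, y)₁ = (1.2500, -0.9583).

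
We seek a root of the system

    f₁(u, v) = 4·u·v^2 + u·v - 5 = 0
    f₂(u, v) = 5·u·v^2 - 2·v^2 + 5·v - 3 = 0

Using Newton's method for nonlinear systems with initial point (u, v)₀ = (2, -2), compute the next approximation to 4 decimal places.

At (2, -2): F = (23.0000, 19.0000).
Jacobian J = [[4·v^2 + v, 8·u·v + u], [5·v^2, 10·u·v - 4·v + 5]].
At the point, J = [[14.0000, -30.0000], [20.0000, -27.0000]] (det J = 222.0000).
Solving J·Δ = −F gives Δ = (0.2297, 0.8739).
Then the next iterate is (u, v)₁ = (2.2297, -1.1261).

(2.2297, -1.1261)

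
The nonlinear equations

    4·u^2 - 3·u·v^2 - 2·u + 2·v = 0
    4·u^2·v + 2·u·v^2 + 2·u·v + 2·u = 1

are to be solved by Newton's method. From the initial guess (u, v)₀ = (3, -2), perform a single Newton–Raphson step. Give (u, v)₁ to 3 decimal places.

(1.925, -1.454)

At (3, -2): F = (-10.000, -55.000).
Jacobian J = [[8·u - 3·v^2 - 2, -6·u·v + 2], [8·u·v + 2·v^2 + 2·v + 2, 4·u^2 + 4·u·v + 2·u]].
At the point, J = [[10.000, 38.000], [-42.000, 18.000]] (det J = 1776.000).
Solving J·Δ = −F gives Δ = (-1.075, 0.546).
Then the next iterate is (u, v)₁ = (1.925, -1.454).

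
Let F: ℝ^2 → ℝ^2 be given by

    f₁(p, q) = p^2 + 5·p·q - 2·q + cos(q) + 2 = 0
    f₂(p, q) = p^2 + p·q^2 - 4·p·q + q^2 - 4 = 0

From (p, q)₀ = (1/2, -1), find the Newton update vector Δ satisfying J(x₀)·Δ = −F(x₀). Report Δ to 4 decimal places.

At (1/2, -1): F = (2.290302, -0.2500).
Jacobian J = [[2·p + 5·q, 5·p - sin(q) - 2], [2·p + q^2 - 4·q, 2·p·q - 4·p + 2·q]].
At the point, J = [[-4.0000, 1.341471], [6.0000, -5.0000]] (det J = 11.951174).
Solving J·Δ = −F gives Δ = (0.9301, 1.0662).

(0.9301, 1.0662)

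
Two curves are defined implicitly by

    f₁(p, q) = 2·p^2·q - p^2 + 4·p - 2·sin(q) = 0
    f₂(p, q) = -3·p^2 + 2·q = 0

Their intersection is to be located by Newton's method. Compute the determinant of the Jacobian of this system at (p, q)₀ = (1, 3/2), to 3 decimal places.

27.151

J = [[4·p·q - 2·p + 4, 2·p^2 - 2·cos(q)], [-6·p, 2]].
At the point, J = [[8.000, 1.85853], [-6.000, 2.000]].
det J = 27.151.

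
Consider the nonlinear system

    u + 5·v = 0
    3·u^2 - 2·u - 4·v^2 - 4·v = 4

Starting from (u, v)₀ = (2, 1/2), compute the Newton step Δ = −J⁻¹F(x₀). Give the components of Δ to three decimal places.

At (2, 1/2): F = (4.500, 1.000).
Jacobian J = [[1, 5], [6·u - 2, -8·v - 4]].
At the point, J = [[1.000, 5.000], [10.000, -8.000]] (det J = -58.000).
Solving J·Δ = −F gives Δ = (-0.707, -0.759).

(-0.707, -0.759)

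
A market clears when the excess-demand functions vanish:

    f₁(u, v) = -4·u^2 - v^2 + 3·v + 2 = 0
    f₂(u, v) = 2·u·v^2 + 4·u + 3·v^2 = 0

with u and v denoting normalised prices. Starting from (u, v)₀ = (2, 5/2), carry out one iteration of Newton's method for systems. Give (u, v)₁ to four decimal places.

(1.3496, 1.3280)

At (2, 5/2): F = (-12.7500, 51.7500).
Jacobian J = [[-8·u, -2·v + 3], [2·v^2 + 4, 4·u·v + 6·v]].
At the point, J = [[-16.0000, -2.0000], [16.5000, 35.0000]] (det J = -527.0000).
Solving J·Δ = −F gives Δ = (-0.6504, -1.1720).
Then the next iterate is (u, v)₁ = (1.3496, 1.3280).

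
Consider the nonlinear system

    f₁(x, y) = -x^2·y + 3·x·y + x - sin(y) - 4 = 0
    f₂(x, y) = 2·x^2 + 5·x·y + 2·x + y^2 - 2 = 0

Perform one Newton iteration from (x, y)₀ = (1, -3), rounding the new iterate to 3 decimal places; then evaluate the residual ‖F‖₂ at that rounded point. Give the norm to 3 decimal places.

At (1, -3): F = (-8.85888, -4.000).
Jacobian J = [[-2·x·y + 3·y + 1, -x^2 + 3·x - cos(y)], [4·x + 5·y + 2, 5·x + 2·y]].
At the point, J = [[-2.000, 2.98999], [-9.000, -1.000]] (det J = 28.90993).
Solving J·Δ = −F gives Δ = (-0.720, 2.481).
Then the next iterate is (x, y)₁ = (0.280, -0.519).
Re-evaluating at (0.280, -0.519): F = (-3.61926, -1.74044), so ‖F‖₂ = 4.016.

4.016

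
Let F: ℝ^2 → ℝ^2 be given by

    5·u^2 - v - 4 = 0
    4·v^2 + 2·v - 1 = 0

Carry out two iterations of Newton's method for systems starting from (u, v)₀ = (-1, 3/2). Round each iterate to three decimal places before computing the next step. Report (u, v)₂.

(-0.938, 0.394)

At (-1, 3/2): F = (-0.500, 11.000).
Jacobian J = [[10·u, -1], [0, 8·v + 2]].
At the point, J = [[-10.000, -1.000], [0.000, 14.000]] (det J = -140.000).
Solving J·Δ = −F gives Δ = (0.029, -0.786).
Then the next iterate is (u, v)₁ = (-0.971, 0.714).
Round to (-0.971, 0.714) and repeat: F = (0.00020, 2.46718), J = [[-9.710, -1.000], [0.000, 7.712]].
Δ = (0.033, -0.320), so (u, v)₂ = (-0.938, 0.394).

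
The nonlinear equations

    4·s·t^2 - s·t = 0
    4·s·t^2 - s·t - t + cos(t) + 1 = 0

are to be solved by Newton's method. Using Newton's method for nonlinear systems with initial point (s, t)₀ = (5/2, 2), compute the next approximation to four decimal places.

(1.9867, 1.2583)

At (5/2, 2): F = (35.0000, 33.583853).
Jacobian J = [[4·t^2 - t, 8·s·t - s], [4·t^2 - t, 8·s·t - s - sin(t) - 1]].
At the point, J = [[14.0000, 37.5000], [14.0000, 35.590703]] (det J = -26.730164).
Solving J·Δ = −F gives Δ = (-0.5133, -0.7417).
Then the next iterate is (s, t)₁ = (1.9867, 1.2583).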